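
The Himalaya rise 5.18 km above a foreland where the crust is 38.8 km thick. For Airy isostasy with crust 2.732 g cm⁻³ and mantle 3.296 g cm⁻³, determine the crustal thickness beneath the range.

Root depth r = h ρ_c / (ρ_m − ρ_c) = 5.18 km × 2.732 / 0.564 = 25.09 km.
Total thickness = T + h + r = 38.8 km + 5.18 km + 25.09 km = 69.1 km.

69.1 km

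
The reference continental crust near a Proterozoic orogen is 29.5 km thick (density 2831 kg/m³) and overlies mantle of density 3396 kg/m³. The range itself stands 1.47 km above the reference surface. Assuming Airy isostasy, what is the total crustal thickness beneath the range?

38.3 km

Root depth r = h ρ_c / (ρ_m − ρ_c) = 1.47 km × 2831 / 565 = 7.366 km.
Total thickness = T + h + r = 29.5 km + 1.47 km + 7.366 km = 38.3 km.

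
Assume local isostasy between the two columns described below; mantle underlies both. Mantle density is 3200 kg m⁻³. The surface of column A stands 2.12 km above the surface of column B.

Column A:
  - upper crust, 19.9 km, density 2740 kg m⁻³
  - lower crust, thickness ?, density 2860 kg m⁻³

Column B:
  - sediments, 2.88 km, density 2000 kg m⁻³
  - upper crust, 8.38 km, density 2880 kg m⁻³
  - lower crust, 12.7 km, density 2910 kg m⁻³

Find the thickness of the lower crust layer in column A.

21.9 km

Take the compensation level at the base of the deeper column (depth z_c below the surface of column A) and equate Σ ρ_i t_i down to z_c; mantle fills any gap and the z_c terms cancel.
Column A: 19.9×2740 + x×2860 + (z_c − 19.9 − x)×3200
Column B: 2.12×0 + 2.88×2000 + 8.38×2880 + 12.7×2910 + (z_c − 2.12 − 23.96)×3200
The z_c×3200 term appears on both sides and cancels. Collect the known terms of each column as K = Σ(ρt)_known − 3200 × (depth of known layers): K_A = 54526 − 3200×19.9 = −9154; K_B = 66851.4 − 3200×(2.12 + 23.96) = −16604.6.
Balance: K_A − x×(3200 − 2860) = K_B, so x = (K_A − K_B)/(3200 − 2860) = 7450.6/340 = 21.9 km.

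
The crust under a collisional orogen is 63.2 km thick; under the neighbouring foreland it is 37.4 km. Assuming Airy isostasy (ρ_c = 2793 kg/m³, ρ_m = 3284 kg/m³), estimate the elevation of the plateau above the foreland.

3.86 km

Excess crust Δ = 63.2 km − 37.4 km = 25.8 km, split between elevation h and root r with h + r = Δ.
Airy balance ρ_c h = (ρ_m − ρ_c) r gives r = h ρ_c/(ρ_m − ρ_c), so h (1 + ρ_c/(ρ_m − ρ_c)) = Δ, i.e. h = Δ (ρ_m − ρ_c)/ρ_m.
h = 25.8 km × 491/3284 = 3.86 km.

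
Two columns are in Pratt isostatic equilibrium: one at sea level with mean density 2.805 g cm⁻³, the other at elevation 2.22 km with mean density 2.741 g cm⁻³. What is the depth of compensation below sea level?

95.1 km

ρ_ref D = ρ (D + h) → D (ρ_ref − ρ) = ρ h.
D = ρ h/(ρ_ref − ρ) = 2.741 × 2.22 km/(2.805 − 2.741) = 95.1 km.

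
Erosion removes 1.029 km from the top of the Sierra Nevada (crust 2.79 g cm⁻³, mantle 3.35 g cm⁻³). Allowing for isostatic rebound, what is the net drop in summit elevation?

0.172 km

Rebound u = e ρ_c/ρ_m = 1.029 km × 2.79/3.35 = 0.857 km.
Net surface drop = e − u = 1.029 km − 0.857 km = e (ρ_m − ρ_c)/ρ_m = 0.172 km.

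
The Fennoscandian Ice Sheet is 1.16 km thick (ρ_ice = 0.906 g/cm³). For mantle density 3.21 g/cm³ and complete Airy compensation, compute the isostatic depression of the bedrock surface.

0.327 km

By Archimedes' principle applied to the lithosphere: the ice load ρ_ice t is balanced by mantle displaced below, ρ_m s.
s = t ρ_ice / ρ_m = 1.16 km × 0.906/3.21 = 0.327 km.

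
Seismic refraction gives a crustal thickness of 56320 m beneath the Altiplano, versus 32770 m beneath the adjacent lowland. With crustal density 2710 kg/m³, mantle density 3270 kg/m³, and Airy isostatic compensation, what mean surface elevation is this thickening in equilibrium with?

4030 m

Excess crust Δ = 56320 m − 32770 m = 23550 m, split between elevation h and root r with h + r = Δ.
Airy balance ρ_c h = (ρ_m − ρ_c) r gives r = h ρ_c/(ρ_m − ρ_c), so h (1 + ρ_c/(ρ_m − ρ_c)) = Δ, i.e. h = Δ (ρ_m − ρ_c)/ρ_m.
h = 23550 m × 560/3270 = 4030 m.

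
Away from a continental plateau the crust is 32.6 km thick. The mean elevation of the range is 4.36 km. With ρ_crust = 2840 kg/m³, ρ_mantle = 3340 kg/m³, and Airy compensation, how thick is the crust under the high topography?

Root depth r = h ρ_c / (ρ_m − ρ_c) = 4.36 km × 2840 / 500 = 24.76 km.
Total thickness = T + h + r = 32.6 km + 4.36 km + 24.76 km = 61.7 km.

61.7 km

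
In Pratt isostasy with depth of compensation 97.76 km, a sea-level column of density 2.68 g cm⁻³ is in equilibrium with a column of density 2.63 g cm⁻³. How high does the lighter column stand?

1.86 km

ρ_ref D = ρ (D + h) → h = D (ρ_ref − ρ)/ρ.
h = 97.76 km × (2.68 − 2.63)/2.63 = 1.86 km.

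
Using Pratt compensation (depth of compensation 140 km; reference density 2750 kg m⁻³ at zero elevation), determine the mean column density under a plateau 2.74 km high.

2700 kg m⁻³

Pratt balance: ρ_ref D = ρ (D + h).
ρ = ρ_ref D/(D + h) = 2750 × 140 km/(140 km + 2.74 km) = 2700 kg m⁻³.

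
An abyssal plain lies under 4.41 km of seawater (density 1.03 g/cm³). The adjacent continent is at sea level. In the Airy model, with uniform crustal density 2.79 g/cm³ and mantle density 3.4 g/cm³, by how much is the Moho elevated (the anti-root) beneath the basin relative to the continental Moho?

Balancing pressure at the compensation depth: replacing crust with seawater at the top is compensated by replacing crust with mantle at the base: d (ρ_c − ρ_w) = a (ρ_m − ρ_c).
a = d (ρ_c − ρ_w)/(ρ_m − ρ_c) = 4.41 km × 1.76/0.61 = 12.7 km.

12.7 km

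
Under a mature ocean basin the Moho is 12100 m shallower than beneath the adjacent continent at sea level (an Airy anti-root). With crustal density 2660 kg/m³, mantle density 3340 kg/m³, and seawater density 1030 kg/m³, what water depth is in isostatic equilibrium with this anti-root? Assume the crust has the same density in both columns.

Replacing a thickness d of crust by seawater at the top must be balanced by replacing crust with mantle at the base: d (ρ_c − ρ_w) = a (ρ_m − ρ_c).
d = a (ρ_m − ρ_c)/(ρ_c − ρ_w) = 12100 m × 680/1630 = 5050 m.

5050 m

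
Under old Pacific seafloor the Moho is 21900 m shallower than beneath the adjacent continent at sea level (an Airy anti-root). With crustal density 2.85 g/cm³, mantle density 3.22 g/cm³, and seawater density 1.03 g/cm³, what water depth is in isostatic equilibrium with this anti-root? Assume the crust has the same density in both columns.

Replacing a thickness d of crust by seawater at the top must be balanced by replacing crust with mantle at the base: d (ρ_c − ρ_w) = a (ρ_m − ρ_c).
d = a (ρ_m − ρ_c)/(ρ_c − ρ_w) = 21900 m × 0.37/1.82 = 4450 m.

4450 m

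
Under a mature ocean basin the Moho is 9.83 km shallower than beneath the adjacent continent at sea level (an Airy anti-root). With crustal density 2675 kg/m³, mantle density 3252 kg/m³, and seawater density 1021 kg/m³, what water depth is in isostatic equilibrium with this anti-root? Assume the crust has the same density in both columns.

3.43 km

Replacing a thickness d of crust by seawater at the top must be balanced by replacing crust with mantle at the base: d (ρ_c − ρ_w) = a (ρ_m − ρ_c).
d = a (ρ_m − ρ_c)/(ρ_c − ρ_w) = 9.83 km × 577/1654 = 3.43 km.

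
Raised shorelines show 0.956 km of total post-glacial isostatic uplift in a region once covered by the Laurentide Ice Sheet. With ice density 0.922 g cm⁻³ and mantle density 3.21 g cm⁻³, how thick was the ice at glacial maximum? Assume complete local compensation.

3.33 km

u = t ρ_ice/ρ_m → t = u ρ_m/ρ_ice = 0.956 km × 3.21/0.922 = 3.33 km.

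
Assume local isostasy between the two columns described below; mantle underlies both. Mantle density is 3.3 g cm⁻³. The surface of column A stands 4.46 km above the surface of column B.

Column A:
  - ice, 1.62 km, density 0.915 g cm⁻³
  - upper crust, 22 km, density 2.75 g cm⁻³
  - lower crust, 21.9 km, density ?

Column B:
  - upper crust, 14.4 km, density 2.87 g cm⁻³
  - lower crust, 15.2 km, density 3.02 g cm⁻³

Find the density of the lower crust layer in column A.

Take the compensation level at the base of the deeper column (depth z_c below the surface of column A) and equate Σ ρ_i t_i down to z_c; mantle fills any gap and the z_c terms cancel.
Column A: 1.62×0.915 + 22×2.75 + 21.9×ρ + (z_c − 45.52)×3.3
Column B: 4.46×0 + 14.4×2.87 + 15.2×3.02 + (z_c − 4.46 − 29.6)×3.3
The z_c×3.3 term appears on both sides and cancels. Collect the known terms of each column as K = Σ(ρt)_known − 3.3 × (depth of known layers): K_A = 61.9823 − 3.3×45.52 = −88.2337; K_B = 87.232 − 3.3×(4.46 + 29.6) = −25.166.
Balance: K_A + 21.9×ρ = K_B, so ρ = (K_B − K_A)/21.9 = 63.0677/21.9 = 2.88 g cm⁻³.

2.88 g cm⁻³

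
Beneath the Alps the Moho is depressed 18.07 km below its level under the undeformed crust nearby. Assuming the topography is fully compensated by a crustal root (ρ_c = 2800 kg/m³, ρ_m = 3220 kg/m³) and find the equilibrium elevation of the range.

By Archimedes' principle applied to the lithosphere: ρ_c h = (ρ_m − ρ_c) r.
h = r (ρ_m − ρ_c) / ρ_c = 18.07 km × (3220 − 2800) / 2800 = 2.71 km.

2.71 km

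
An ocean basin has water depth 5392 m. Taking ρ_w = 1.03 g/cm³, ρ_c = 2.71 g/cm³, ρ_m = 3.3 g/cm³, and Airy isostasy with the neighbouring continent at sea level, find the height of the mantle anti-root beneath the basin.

For local isostatic compensation: replacing crust with seawater at the top is compensated by replacing crust with mantle at the base: d (ρ_c − ρ_w) = a (ρ_m − ρ_c).
a = d (ρ_c − ρ_w)/(ρ_m − ρ_c) = 5392 m × 1.68/0.59 = 15400 m.

15400 m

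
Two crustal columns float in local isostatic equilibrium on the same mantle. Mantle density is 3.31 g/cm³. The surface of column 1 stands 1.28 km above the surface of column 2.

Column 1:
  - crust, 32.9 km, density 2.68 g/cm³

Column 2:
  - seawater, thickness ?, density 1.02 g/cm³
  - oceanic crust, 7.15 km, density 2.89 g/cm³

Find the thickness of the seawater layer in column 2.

Take the compensation level at the base of the deeper column (depth z_c below the surface of column 1) and equate Σ ρ_i t_i down to z_c; mantle fills any gap and the z_c terms cancel.
Column 1: 32.9×2.68 + (z_c − 32.9)×3.31
Column 2: 1.28×0 + x×1.02 + 7.15×2.89 + (z_c − 1.28 − 7.15 − x)×3.31
The z_c×3.31 term appears on both sides and cancels. Collect the known terms of each column as K = Σ(ρt)_known − 3.31 × (depth of known layers): K_1 = 88.172 − 3.31×32.9 = −20.727; K_2 = 20.6635 − 3.31×(1.28 + 7.15) = −7.2398.
Balance: K_1 = K_2 − x×(3.31 − 1.02), so x = (K_2 − K_1)/(3.31 − 1.02) = 13.4872/2.29 = 5.89 km.

5.89 km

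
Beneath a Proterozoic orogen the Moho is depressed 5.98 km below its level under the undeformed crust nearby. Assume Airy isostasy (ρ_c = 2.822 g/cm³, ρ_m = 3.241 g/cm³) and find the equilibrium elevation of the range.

0.888 km

Isostatic balance requires: ρ_c h = (ρ_m − ρ_c) r.
h = r (ρ_m − ρ_c) / ρ_c = 5.98 km × (3.241 − 2.822) / 2.822 = 0.888 km.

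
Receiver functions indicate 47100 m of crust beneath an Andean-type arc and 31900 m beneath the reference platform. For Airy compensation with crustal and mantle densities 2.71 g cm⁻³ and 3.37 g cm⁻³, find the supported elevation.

2980 m

Excess crust Δ = 47100 m − 31900 m = 15200 m, split between elevation h and root r with h + r = Δ.
Airy balance ρ_c h = (ρ_m − ρ_c) r gives r = h ρ_c/(ρ_m − ρ_c), so h (1 + ρ_c/(ρ_m − ρ_c)) = Δ, i.e. h = Δ (ρ_m − ρ_c)/ρ_m.
h = 15200 m × 0.66/3.37 = 2980 m.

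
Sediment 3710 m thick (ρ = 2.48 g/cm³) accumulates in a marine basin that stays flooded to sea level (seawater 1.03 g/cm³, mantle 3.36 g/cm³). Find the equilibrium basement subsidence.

2310 m

Submarine loading: the sediment displaces seawater, and the subsidence is in turn flooded, so s (ρ_m − ρ_w) = t (ρ_sed − ρ_w).
s = 3710 m × (2.48 − 1.03) / (3.36 − 1.03) = 2310 m.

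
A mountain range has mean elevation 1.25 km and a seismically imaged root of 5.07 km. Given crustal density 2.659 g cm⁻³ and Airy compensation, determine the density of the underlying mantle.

3.31 g cm⁻³

Airy balance: ρ_c h = (ρ_m − ρ_c) r → ρ_m = ρ_c (1 + h/r).
ρ_m = 2.659 × (1 + 1.25 km/5.07 km) = 3.31 g cm⁻³.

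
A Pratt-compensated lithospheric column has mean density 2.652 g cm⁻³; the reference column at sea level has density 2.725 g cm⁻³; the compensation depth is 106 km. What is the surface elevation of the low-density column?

ρ_ref D = ρ (D + h) → h = D (ρ_ref − ρ)/ρ.
h = 106 km × (2.725 − 2.652)/2.652 = 2.92 km.

2.92 km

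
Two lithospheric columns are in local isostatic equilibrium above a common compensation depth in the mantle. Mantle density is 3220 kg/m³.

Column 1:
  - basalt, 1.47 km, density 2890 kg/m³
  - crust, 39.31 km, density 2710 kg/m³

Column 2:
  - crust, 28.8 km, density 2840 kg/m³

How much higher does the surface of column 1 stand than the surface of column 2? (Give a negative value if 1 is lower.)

2.98 km

For any compensation level in the mantle, the mantle terms cancel and isostasy reduces to e = (Σt_1 − Σt_2) − (Σ(ρt)_1 − Σ(ρt)_2) / ρ_m.
Σt_1 = 40.78 km; Σt_2 = 28.8 km; Σ(ρt)_1 = 110778.4; Σ(ρt)_2 = 81792 (in km·kg/m³).
e = (40.78 − 28.8) − (110778.4 − 81792) / 3220 = 2.98 km.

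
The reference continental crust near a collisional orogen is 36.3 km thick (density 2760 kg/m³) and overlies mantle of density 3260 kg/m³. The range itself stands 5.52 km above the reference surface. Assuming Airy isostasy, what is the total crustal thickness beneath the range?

72.3 km

Root depth r = h ρ_c / (ρ_m − ρ_c) = 5.52 km × 2760 / 500 = 30.47 km.
Total thickness = T + h + r = 36.3 km + 5.52 km + 30.47 km = 72.3 km.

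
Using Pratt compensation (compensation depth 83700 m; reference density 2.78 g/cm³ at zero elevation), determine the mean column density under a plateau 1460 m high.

2.73 g/cm³

Pratt balance: ρ_ref D = ρ (D + h).
ρ = ρ_ref D/(D + h) = 2.78 × 83700 m/(83700 m + 1460 m) = 2.73 g/cm³.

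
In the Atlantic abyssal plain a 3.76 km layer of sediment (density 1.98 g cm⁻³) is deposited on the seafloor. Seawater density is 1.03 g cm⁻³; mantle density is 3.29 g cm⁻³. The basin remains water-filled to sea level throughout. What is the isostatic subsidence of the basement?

1.58 km

Submarine loading: the sediment displaces seawater, and the subsidence is in turn flooded, so s (ρ_m − ρ_w) = t (ρ_sed − ρ_w).
s = 3.76 km × (1.98 − 1.03) / (3.29 − 1.03) = 1.58 km.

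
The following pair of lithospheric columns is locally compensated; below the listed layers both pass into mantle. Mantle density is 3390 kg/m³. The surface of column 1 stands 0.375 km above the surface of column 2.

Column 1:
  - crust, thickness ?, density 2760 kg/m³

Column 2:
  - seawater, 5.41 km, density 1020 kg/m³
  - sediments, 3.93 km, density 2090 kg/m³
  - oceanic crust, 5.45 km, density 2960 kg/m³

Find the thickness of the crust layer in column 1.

Take the compensation level at the base of the deeper column (depth z_c below the surface of column 1) and equate Σ ρ_i t_i down to z_c; mantle fills any gap and the z_c terms cancel.
Column 1: x×2760 + (z_c − 0 − x)×3390
Column 2: 0.375×0 + 5.41×1020 + 3.93×2090 + 5.45×2960 + (z_c − 0.375 − 14.79)×3390
The z_c×3390 term appears on both sides and cancels. Collect the known terms of each column as K = Σ(ρt)_known − 3390 × (depth of known layers): K_1 = 0 − 3390×0 = 0; K_2 = 29863.9 − 3390×(0.375 + 14.79) = −21545.45.
Balance: K_1 − x×(3390 − 2760) = K_2, so x = (K_1 − K_2)/(3390 − 2760) = 21545.5/630 = 34.2 km.

34.2 km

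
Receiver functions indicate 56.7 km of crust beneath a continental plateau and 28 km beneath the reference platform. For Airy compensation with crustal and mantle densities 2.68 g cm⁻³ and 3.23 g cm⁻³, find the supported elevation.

Excess crust Δ = 56.7 km − 28 km = 28.7 km, split between elevation h and root r with h + r = Δ.
Airy balance ρ_c h = (ρ_m − ρ_c) r gives r = h ρ_c/(ρ_m − ρ_c), so h (1 + ρ_c/(ρ_m − ρ_c)) = Δ, i.e. h = Δ (ρ_m − ρ_c)/ρ_m.
h = 28.7 km × 0.55/3.23 = 4.89 km.

4.89 km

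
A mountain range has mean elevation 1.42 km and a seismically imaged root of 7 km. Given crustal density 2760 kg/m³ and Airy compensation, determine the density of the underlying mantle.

3320 kg/m³

Airy balance: ρ_c h = (ρ_m − ρ_c) r → ρ_m = ρ_c (1 + h/r).
ρ_m = 2760 × (1 + 1.42 km/7 km) = 3320 kg/m³.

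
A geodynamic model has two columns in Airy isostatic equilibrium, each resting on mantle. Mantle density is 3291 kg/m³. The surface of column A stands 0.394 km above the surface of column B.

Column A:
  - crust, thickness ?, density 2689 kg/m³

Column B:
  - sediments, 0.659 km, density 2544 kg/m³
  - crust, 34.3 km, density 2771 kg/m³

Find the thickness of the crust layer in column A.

Take the compensation level at the base of the deeper column (depth z_c below the surface of column A) and equate Σ ρ_i t_i down to z_c; mantle fills any gap and the z_c terms cancel.
Column A: x×2689 + (z_c − 0 − x)×3291
Column B: 0.394×0 + 0.659×2544 + 34.3×2771 + (z_c − 0.394 − 34.959)×3291
The z_c×3291 term appears on both sides and cancels. Collect the known terms of each column as K = Σ(ρt)_known − 3291 × (depth of known layers): K_A = 0 − 3291×0 = 0; K_B = 96721.796 − 3291×(0.394 + 34.959) = −19624.927.
Balance: K_A − x×(3291 − 2689) = K_B, so x = (K_A − K_B)/(3291 − 2689) = 19624.9/602 = 32.6 km.

32.6 km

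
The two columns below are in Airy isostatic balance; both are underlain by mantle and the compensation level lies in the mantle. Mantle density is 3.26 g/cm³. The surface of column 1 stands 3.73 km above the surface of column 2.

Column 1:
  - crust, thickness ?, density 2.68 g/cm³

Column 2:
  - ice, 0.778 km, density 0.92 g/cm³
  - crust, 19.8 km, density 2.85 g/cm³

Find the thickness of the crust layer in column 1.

38.1 km

Take the compensation level at the base of the deeper column (depth z_c below the surface of column 1) and equate Σ ρ_i t_i down to z_c; mantle fills any gap and the z_c terms cancel.
Column 1: x×2.68 + (z_c − 0 − x)×3.26
Column 2: 3.73×0 + 0.778×0.92 + 19.8×2.85 + (z_c − 3.73 − 20.578)×3.26
The z_c×3.26 term appears on both sides and cancels. Collect the known terms of each column as K = Σ(ρt)_known − 3.26 × (depth of known layers): K_1 = 0 − 3.26×0 = 0; K_2 = 57.14576 − 3.26×(3.73 + 20.578) = −22.09832.
Balance: K_1 − x×(3.26 − 2.68) = K_2, so x = (K_1 − K_2)/(3.26 − 2.68) = 22.0983/0.58 = 38.1 km.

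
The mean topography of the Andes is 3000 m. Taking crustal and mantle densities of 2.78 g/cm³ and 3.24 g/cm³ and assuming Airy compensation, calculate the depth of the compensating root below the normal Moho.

Equating mass per unit area of the two columns: the weight of the topography is balanced by the buoyancy of the root, ρ_c h = (ρ_m − ρ_c) r.
r = h · ρ_c / (ρ_m − ρ_c) = 3000 m × 2.78 / (3.24 − 2.78) = 18100 m.

18100 m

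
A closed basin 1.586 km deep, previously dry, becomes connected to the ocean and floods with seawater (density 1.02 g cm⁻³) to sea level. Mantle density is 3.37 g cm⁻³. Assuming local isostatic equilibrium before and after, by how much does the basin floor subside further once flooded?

0.688 km

After flooding the water column is d + s deep. Its weight must equal the weight of mantle displaced by the extra subsidence s: (d + s) ρ_w = s ρ_m.
s = d ρ_w / (ρ_m − ρ_w) = 1.586 km × 1.02/(3.37 − 1.02) = 0.688 km.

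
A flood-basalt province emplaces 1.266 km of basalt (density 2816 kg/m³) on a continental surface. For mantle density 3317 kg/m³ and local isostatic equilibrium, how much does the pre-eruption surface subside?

Subaerial loading: s = t ρ_load / ρ_m.
s = 1.266 km × 2816/3317 = 1.07 km.

1.07 km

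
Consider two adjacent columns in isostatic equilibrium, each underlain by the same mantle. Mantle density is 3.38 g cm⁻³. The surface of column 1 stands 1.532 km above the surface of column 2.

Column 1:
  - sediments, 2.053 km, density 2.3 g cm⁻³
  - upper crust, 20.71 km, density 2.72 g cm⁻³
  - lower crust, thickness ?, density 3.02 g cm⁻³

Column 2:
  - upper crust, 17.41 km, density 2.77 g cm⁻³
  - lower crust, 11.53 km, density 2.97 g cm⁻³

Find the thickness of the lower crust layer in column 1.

Take the compensation level at the base of the deeper column (depth z_c below the surface of column 1) and equate Σ ρ_i t_i down to z_c; mantle fills any gap and the z_c terms cancel.
Column 1: 2.053×2.3 + 20.71×2.72 + x×3.02 + (z_c − 22.763 − x)×3.38
Column 2: 1.532×0 + 17.41×2.77 + 11.53×2.97 + (z_c − 1.532 − 28.94)×3.38
The z_c×3.38 term appears on both sides and cancels. Collect the known terms of each column as K = Σ(ρt)_known − 3.38 × (depth of known layers): K_1 = 61.0531 − 3.38×22.763 = −15.88584; K_2 = 82.4698 − 3.38×(1.532 + 28.94) = −20.52556.
Balance: K_1 − x×(3.38 − 3.02) = K_2, so x = (K_1 − K_2)/(3.38 − 3.02) = 4.63972/0.36 = 12.9 km.

12.9 km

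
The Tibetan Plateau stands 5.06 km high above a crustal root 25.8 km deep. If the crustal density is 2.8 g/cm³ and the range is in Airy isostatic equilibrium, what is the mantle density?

Airy balance: ρ_c h = (ρ_m − ρ_c) r → ρ_m = ρ_c (1 + h/r).
ρ_m = 2.8 × (1 + 5.06 km/25.8 km) = 3.35 g/cm³.

3.35 g/cm³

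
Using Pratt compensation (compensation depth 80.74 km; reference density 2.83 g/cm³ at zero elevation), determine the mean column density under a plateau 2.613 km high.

2.74 g/cm³

Pratt balance: ρ_ref D = ρ (D + h).
ρ = ρ_ref D/(D + h) = 2.83 × 80.74 km/(80.74 km + 2.613 km) = 2.74 g/cm³.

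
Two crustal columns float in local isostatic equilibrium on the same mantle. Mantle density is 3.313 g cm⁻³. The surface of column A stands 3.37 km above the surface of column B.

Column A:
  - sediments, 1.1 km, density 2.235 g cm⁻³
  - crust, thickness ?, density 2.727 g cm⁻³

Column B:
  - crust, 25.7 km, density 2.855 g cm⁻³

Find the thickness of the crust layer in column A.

Take the compensation level at the base of the deeper column (depth z_c below the surface of column A) and equate Σ ρ_i t_i down to z_c; mantle fills any gap and the z_c terms cancel.
Column A: 1.1×2.235 + x×2.727 + (z_c − 1.1 − x)×3.313
Column B: 3.37×0 + 25.7×2.855 + (z_c − 3.37 − 25.7)×3.313
The z_c×3.313 term appears on both sides and cancels. Collect the known terms of each column as K = Σ(ρt)_known − 3.313 × (depth of known layers): K_A = 2.4585 − 3.313×1.1 = −1.1858; K_B = 73.3735 − 3.313×(3.37 + 25.7) = −22.93541.
Balance: K_A − x×(3.313 − 2.727) = K_B, so x = (K_A − K_B)/(3.313 − 2.727) = 21.7496/0.586 = 37.1 km.

37.1 km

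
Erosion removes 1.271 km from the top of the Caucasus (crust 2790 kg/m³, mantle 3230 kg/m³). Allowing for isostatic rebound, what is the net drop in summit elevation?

Rebound u = e ρ_c/ρ_m = 1.271 km × 2790/3230 = 1.098 km.
Net surface drop = e − u = 1.271 km − 1.098 km = e (ρ_m − ρ_c)/ρ_m = 0.173 km.

0.173 km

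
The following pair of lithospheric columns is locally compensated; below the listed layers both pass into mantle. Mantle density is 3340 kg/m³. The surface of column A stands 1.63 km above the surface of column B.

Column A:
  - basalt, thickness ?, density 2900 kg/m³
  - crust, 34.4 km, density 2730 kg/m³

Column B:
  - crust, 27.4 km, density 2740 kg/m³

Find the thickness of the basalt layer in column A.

Take the compensation level at the base of the deeper column (depth z_c below the surface of column A) and equate Σ ρ_i t_i down to z_c; mantle fills any gap and the z_c terms cancel.
Column A: x×2900 + 34.4×2730 + (z_c − 34.4 − x)×3340
Column B: 1.63×0 + 27.4×2740 + (z_c − 1.63 − 27.4)×3340
The z_c×3340 term appears on both sides and cancels. Collect the known terms of each column as K = Σ(ρt)_known − 3340 × (depth of known layers): K_A = 93912 − 3340×34.4 = −20984; K_B = 75076 − 3340×(1.63 + 27.4) = −21884.2.
Balance: K_A − x×(3340 − 2900) = K_B, so x = (K_A − K_B)/(3340 − 2900) = 900.2/440 = 2.05 km.

2.05 km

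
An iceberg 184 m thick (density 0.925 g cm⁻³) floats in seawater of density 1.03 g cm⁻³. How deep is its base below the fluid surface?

165 m

Draft d = t ρ_obj/ρ_fluid = 184 m × 0.925/1.03 = 165 m.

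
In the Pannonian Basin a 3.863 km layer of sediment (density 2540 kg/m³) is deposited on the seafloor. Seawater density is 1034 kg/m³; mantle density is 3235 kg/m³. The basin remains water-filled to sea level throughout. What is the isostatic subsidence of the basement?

2.64 km

Submarine loading: the sediment displaces seawater, and the subsidence is in turn flooded, so s (ρ_m − ρ_w) = t (ρ_sed − ρ_w).
s = 3.863 km × (2540 − 1034) / (3235 − 1034) = 2.64 km.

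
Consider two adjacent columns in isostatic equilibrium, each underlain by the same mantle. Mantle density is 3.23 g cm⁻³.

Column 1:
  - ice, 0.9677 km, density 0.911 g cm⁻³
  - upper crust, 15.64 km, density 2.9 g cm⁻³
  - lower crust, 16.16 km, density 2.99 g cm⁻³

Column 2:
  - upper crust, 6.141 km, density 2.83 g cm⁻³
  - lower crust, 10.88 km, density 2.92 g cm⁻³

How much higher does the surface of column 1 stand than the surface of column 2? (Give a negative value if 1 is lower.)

For any compensation level in the mantle, the mantle terms cancel and isostasy reduces to e = (Σt_1 − Σt_2) − (Σ(ρt)_1 − Σ(ρt)_2) / ρ_m.
Σt_1 = 32.7677 km; Σt_2 = 17.021 km; Σ(ρt)_1 = 94.5559747; Σ(ρt)_2 = 49.14863 (in km·g cm⁻³).
e = (32.7677 − 17.021) − (94.5559747 − 49.14863) / 3.23 = 1.69 km.

1.69 km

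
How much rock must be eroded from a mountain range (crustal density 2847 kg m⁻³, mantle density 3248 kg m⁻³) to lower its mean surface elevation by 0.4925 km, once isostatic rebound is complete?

3.99 km

Net drop Δ = e − u = e − e ρ_c/ρ_m = e (ρ_m − ρ_c)/ρ_m.
e = Δ ρ_m/(ρ_m − ρ_c) = 0.4925 km × 3248/401 = 3.99 km.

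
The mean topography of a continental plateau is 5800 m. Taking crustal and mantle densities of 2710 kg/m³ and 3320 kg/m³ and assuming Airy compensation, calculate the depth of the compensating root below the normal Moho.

25800 m

In Airy isostatic equilibrium: the weight of the topography is balanced by the buoyancy of the root, ρ_c h = (ρ_m − ρ_c) r.
r = h · ρ_c / (ρ_m − ρ_c) = 5800 m × 2710 / (3320 − 2710) = 25800 m.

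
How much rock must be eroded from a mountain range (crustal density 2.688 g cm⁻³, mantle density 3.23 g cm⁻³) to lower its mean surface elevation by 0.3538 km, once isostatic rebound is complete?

2.11 km

Net drop Δ = e − u = e − e ρ_c/ρ_m = e (ρ_m − ρ_c)/ρ_m.
e = Δ ρ_m/(ρ_m − ρ_c) = 0.3538 km × 3.23/0.542 = 2.11 km.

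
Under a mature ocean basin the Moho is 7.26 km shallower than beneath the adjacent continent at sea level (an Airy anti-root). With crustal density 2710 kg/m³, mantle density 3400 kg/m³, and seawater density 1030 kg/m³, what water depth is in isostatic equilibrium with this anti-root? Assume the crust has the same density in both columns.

2.98 km

Replacing a thickness d of crust by seawater at the top must be balanced by replacing crust with mantle at the base: d (ρ_c − ρ_w) = a (ρ_m − ρ_c).
d = a (ρ_m − ρ_c)/(ρ_c − ρ_w) = 7.26 km × 690/1680 = 2.98 km.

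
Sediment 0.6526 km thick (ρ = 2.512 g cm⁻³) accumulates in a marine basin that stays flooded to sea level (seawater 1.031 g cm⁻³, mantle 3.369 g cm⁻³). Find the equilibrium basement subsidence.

Submarine loading: the sediment displaces seawater, and the subsidence is in turn flooded, so s (ρ_m − ρ_w) = t (ρ_sed − ρ_w).
s = 0.6526 km × (2.512 − 1.031) / (3.369 − 1.031) = 0.413 km.

0.413 km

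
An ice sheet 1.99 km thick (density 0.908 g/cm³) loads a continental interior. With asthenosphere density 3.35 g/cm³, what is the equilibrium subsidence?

0.539 km

In Airy isostatic equilibrium: the ice load ρ_ice t is balanced by mantle displaced below, ρ_m s.
s = t ρ_ice / ρ_m = 1.99 km × 0.908/3.35 = 0.539 km.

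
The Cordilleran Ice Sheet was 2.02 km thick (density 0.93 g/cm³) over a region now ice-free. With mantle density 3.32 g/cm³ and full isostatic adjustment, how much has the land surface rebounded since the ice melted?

0.566 km

Removing the load lets mantle flow back in; uplift u satisfies ρ_ice t = ρ_m u.
u = t ρ_ice/ρ_m = 2.02 km × 0.93/3.32 = 0.566 km.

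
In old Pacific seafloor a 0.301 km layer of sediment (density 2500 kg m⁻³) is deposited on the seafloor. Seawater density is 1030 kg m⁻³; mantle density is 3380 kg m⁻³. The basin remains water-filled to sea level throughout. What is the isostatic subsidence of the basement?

Submarine loading: the sediment displaces seawater, and the subsidence is in turn flooded, so s (ρ_m − ρ_w) = t (ρ_sed − ρ_w).
s = 0.301 km × (2500 − 1030) / (3380 − 1030) = 0.188 km.

0.188 km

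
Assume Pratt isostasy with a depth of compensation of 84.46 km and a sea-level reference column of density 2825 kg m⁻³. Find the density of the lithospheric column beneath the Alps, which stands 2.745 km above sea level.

2740 kg m⁻³

Pratt balance: ρ_ref D = ρ (D + h).
ρ = ρ_ref D/(D + h) = 2825 × 84.46 km/(84.46 km + 2.745 km) = 2740 kg m⁻³.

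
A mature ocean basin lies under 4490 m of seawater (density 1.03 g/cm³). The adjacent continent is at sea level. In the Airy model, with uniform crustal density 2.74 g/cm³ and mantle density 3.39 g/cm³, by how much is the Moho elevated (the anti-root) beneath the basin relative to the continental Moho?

11800 m

By Archimedes' principle applied to the lithosphere: replacing crust with seawater at the top is compensated by replacing crust with mantle at the base: d (ρ_c − ρ_w) = a (ρ_m − ρ_c).
a = d (ρ_c − ρ_w)/(ρ_m − ρ_c) = 4490 m × 1.71/0.65 = 11800 m.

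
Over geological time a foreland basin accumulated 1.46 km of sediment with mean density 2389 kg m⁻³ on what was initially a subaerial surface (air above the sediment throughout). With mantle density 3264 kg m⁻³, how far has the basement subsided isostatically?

Subaerial load: s = t ρ_sed / ρ_m = 1.46 km × 2389/3264 = 1.07 km.

1.07 km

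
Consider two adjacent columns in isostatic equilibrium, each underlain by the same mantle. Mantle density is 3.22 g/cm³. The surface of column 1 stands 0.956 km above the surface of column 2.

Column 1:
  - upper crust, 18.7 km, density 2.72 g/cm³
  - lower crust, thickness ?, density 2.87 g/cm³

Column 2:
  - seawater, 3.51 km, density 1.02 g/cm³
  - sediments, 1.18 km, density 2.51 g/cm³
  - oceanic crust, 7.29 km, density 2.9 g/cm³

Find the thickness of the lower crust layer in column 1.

13.2 km

Take the compensation level at the base of the deeper column (depth z_c below the surface of column 1) and equate Σ ρ_i t_i down to z_c; mantle fills any gap and the z_c terms cancel.
Column 1: 18.7×2.72 + x×2.87 + (z_c − 18.7 − x)×3.22
Column 2: 0.956×0 + 3.51×1.02 + 1.18×2.51 + 7.29×2.9 + (z_c − 0.956 − 11.98)×3.22
The z_c×3.22 term appears on both sides and cancels. Collect the known terms of each column as K = Σ(ρt)_known − 3.22 × (depth of known layers): K_1 = 50.864 − 3.22×18.7 = −9.35; K_2 = 27.683 − 3.22×(0.956 + 11.98) = −13.97092.
Balance: K_1 − x×(3.22 − 2.87) = K_2, so x = (K_1 − K_2)/(3.22 − 2.87) = 4.62092/0.35 = 13.2 km.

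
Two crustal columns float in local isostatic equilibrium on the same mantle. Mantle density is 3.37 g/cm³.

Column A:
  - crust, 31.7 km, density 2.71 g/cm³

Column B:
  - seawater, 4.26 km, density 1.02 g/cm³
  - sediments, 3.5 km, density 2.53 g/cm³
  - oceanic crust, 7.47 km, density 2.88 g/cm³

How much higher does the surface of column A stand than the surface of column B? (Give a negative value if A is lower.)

For any compensation level in the mantle, the mantle terms cancel and isostasy reduces to e = (Σt_A − Σt_B) − (Σ(ρt)_A − Σ(ρt)_B) / ρ_m.
Σt_A = 31.7 km; Σt_B = 15.23 km; Σ(ρt)_A = 85.907; Σ(ρt)_B = 34.7138 (in km·g/cm³).
e = (31.7 − 15.23) − (85.907 − 34.7138) / 3.37 = 1.28 km.

1.28 km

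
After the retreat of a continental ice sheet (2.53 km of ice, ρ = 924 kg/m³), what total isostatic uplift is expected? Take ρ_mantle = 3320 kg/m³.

Removing the load lets mantle flow back in; uplift u satisfies ρ_ice t = ρ_m u.
u = t ρ_ice/ρ_m = 2.53 km × 924/3320 = 0.704 km.

0.704 km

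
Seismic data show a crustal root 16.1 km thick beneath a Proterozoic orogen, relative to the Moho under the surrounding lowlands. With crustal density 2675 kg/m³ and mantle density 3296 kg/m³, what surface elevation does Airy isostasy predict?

3.74 km

For local isostatic compensation: ρ_c h = (ρ_m − ρ_c) r.
h = r (ρ_m − ρ_c) / ρ_c = 16.1 km × (3296 − 2675) / 2675 = 3.74 km.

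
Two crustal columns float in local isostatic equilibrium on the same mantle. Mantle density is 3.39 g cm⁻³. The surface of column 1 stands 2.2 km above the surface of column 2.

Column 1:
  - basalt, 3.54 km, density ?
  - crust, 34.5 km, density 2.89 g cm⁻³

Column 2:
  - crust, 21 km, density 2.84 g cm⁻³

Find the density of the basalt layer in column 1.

2.89 g cm⁻³

Take the compensation level at the base of the deeper column (depth z_c below the surface of column 1) and equate Σ ρ_i t_i down to z_c; mantle fills any gap and the z_c terms cancel.
Column 1: 3.54×ρ + 34.5×2.89 + (z_c − 38.04)×3.39
Column 2: 2.2×0 + 21×2.84 + (z_c − 2.2 − 21)×3.39
The z_c×3.39 term appears on both sides and cancels. Collect the known terms of each column as K = Σ(ρt)_known − 3.39 × (depth of known layers): K_1 = 99.705 − 3.39×38.04 = −29.2506; K_2 = 59.64 − 3.39×(2.2 + 21) = −19.008.
Balance: K_1 + 3.54×ρ = K_2, so ρ = (K_2 − K_1)/3.54 = 10.2426/3.54 = 2.89 g cm⁻³.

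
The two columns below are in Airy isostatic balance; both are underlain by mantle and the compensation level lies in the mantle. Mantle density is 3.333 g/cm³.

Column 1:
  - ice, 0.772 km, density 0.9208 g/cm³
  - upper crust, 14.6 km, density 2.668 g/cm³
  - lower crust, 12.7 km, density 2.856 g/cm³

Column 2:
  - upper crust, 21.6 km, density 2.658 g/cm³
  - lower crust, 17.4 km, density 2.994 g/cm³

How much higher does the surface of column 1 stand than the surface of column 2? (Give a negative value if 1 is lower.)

For any compensation level in the mantle, the mantle terms cancel and isostasy reduces to e = (Σt_1 − Σt_2) − (Σ(ρt)_1 − Σ(ρt)_2) / ρ_m.
Σt_1 = 28.072 km; Σt_2 = 39 km; Σ(ρt)_1 = 75.9348576; Σ(ρt)_2 = 109.5084 (in km·g/cm³).
e = (28.072 − 39) − (75.9348576 − 109.5084) / 3.333 = −0.855 km.

−0.855 km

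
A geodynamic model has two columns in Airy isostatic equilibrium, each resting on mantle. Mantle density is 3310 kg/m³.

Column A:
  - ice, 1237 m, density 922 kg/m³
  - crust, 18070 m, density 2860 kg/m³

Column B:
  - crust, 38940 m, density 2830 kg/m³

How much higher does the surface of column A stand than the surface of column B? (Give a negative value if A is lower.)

For any compensation level in the mantle, the mantle terms cancel and isostasy reduces to e = (Σt_A − Σt_B) − (Σ(ρt)_A − Σ(ρt)_B) / ρ_m.
Σt_A = 19307 m; Σt_B = 38940 m; Σ(ρt)_A = 52820714; Σ(ρt)_B = 110200200 (in m·kg/m³).
e = (19307 − 38940) − (52820714 − 110200200) / 3310 = −2300 m.

−2300 m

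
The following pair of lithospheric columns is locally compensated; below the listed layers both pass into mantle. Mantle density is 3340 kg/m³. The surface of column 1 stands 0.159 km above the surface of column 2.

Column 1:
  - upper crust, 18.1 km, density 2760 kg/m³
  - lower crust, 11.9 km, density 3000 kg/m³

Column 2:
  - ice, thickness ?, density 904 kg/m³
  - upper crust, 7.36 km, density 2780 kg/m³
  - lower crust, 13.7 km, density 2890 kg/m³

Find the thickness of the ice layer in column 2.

1.53 km

Take the compensation level at the base of the deeper column (depth z_c below the surface of column 1) and equate Σ ρ_i t_i down to z_c; mantle fills any gap and the z_c terms cancel.
Column 1: 18.1×2760 + 11.9×3000 + (z_c − 30)×3340
Column 2: 0.159×0 + x×904 + 7.36×2780 + 13.7×2890 + (z_c − 0.159 − 21.06 − x)×3340
The z_c×3340 term appears on both sides and cancels. Collect the known terms of each column as K = Σ(ρt)_known − 3340 × (depth of known layers): K_1 = 85656 − 3340×30 = −14544; K_2 = 60053.8 − 3340×(0.159 + 21.06) = −10817.66.
Balance: K_1 = K_2 − x×(3340 − 904), so x = (K_2 − K_1)/(3340 − 904) = 3726.34/2436 = 1.53 km.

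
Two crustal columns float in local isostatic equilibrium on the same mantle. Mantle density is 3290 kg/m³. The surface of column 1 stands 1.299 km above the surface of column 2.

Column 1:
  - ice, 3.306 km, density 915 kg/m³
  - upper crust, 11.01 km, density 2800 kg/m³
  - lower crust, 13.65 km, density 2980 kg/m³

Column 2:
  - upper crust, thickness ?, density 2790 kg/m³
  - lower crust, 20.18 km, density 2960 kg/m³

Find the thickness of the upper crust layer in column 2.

13.1 km

Take the compensation level at the base of the deeper column (depth z_c below the surface of column 1) and equate Σ ρ_i t_i down to z_c; mantle fills any gap and the z_c terms cancel.
Column 1: 3.306×915 + 11.01×2800 + 13.65×2980 + (z_c − 27.966)×3290
Column 2: 1.299×0 + x×2790 + 20.18×2960 + (z_c − 1.299 − 20.18 − x)×3290
The z_c×3290 term appears on both sides and cancels. Collect the known terms of each column as K = Σ(ρt)_known − 3290 × (depth of known layers): K_1 = 74529.99 − 3290×27.966 = −17478.15; K_2 = 59732.8 − 3290×(1.299 + 20.18) = −10933.11.
Balance: K_1 = K_2 − x×(3290 − 2790), so x = (K_2 − K_1)/(3290 − 2790) = 6545.04/500 = 13.1 km.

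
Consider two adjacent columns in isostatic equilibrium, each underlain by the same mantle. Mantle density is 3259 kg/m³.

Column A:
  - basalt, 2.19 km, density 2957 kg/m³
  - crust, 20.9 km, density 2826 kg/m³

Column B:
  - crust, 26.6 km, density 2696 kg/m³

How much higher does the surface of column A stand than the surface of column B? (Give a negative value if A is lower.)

For any compensation level in the mantle, the mantle terms cancel and isostasy reduces to e = (Σt_A − Σt_B) − (Σ(ρt)_A − Σ(ρt)_B) / ρ_m.
Σt_A = 23.09 km; Σt_B = 26.6 km; Σ(ρt)_A = 65539.23; Σ(ρt)_B = 71713.6 (in km·kg/m³).
e = (23.09 − 26.6) − (65539.23 − 71713.6) / 3259 = −1.62 km.

−1.62 km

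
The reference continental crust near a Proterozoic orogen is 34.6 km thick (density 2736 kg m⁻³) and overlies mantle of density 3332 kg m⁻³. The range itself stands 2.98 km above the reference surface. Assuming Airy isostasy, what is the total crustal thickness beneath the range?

Root depth r = h ρ_c / (ρ_m − ρ_c) = 2.98 km × 2736 / 596 = 13.68 km.
Total thickness = T + h + r = 34.6 km + 2.98 km + 13.68 km = 51.3 km.

51.3 km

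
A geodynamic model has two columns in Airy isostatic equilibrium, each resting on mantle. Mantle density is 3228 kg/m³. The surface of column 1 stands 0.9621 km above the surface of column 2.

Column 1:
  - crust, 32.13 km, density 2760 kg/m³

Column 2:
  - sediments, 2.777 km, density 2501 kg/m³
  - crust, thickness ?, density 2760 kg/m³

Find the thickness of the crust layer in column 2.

Take the compensation level at the base of the deeper column (depth z_c below the surface of column 1) and equate Σ ρ_i t_i down to z_c; mantle fills any gap and the z_c terms cancel.
Column 1: 32.13×2760 + (z_c − 32.13)×3228
Column 2: 0.9621×0 + 2.777×2501 + x×2760 + (z_c − 0.9621 − 2.777 − x)×3228
The z_c×3228 term appears on both sides and cancels. Collect the known terms of each column as K = Σ(ρt)_known − 3228 × (depth of known layers): K_1 = 88678.8 − 3228×32.13 = −15036.84; K_2 = 6945.277 − 3228×(0.9621 + 2.777) = −5124.5378.
Balance: K_1 = K_2 − x×(3228 − 2760), so x = (K_2 − K_1)/(3228 − 2760) = 9912.3/468 = 21.2 km.

21.2 km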